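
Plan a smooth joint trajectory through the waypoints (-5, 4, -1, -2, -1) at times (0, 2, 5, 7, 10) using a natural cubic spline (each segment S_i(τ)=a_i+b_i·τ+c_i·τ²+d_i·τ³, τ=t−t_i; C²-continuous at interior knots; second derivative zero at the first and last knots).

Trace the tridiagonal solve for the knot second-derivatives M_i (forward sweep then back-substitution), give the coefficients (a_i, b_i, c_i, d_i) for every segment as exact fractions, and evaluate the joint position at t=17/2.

  seg 0: a=-5 b=5159/870 c=0 d=-311/870
  seg 1: a=4 b=1427/870 c=-311/145 d=907/2610
  seg 2: a=-1 b=-803/435 c=57/58 d=-539/3480
  seg 3: a=-2 b=197/870 c=31/580 d=-31/5220
S(17/2) = -7239/4640

Δ: Δ0=9/2, Δ1=-5/3, Δ2=-1/2, Δ3=1/3
row 1: diag=10, rhs=-37; c'=3/10, d'=-37/10
row 2: denom=10−3·3/10=91/10; d'=(7−3·-37/10)/(91/10)=181/91
row 3: denom=10−2·20/91=870/91; d'=(5−2·181/91)/(870/91)=31/290
back: M3=31/290
back: M2=181/91−20/91·31/290=57/29
back: M1=-37/10−3/10·57/29=-622/145
M: M0=0, M1=-622/145, M2=57/29, M3=31/290, M4=0
seg 0: a=-5, c=M0/2=0, d=(M1−M0)/(6·2)=-311/870, b=Δ0−h0·(2M0+M1)/6=5159/870
seg 1: a=4, c=M1/2=-311/145, d=(M2−M1)/(6·3)=907/2610, b=Δ1−h1·(2M1+M2)/6=1427/870
seg 2: a=-1, c=M2/2=57/58, d=(M3−M2)/(6·2)=-539/3480, b=Δ2−h2·(2M2+M3)/6=-803/435
seg 3: a=-2, c=M3/2=31/580, d=(M4−M3)/(6·3)=-31/5220, b=Δ3−h3·(2M3+M4)/6=197/870
t_q=17/2 → seg 3, τ=3/2; S=-2+197/870·τ+31/580·τ²+-31/5220·τ³=-7239/4640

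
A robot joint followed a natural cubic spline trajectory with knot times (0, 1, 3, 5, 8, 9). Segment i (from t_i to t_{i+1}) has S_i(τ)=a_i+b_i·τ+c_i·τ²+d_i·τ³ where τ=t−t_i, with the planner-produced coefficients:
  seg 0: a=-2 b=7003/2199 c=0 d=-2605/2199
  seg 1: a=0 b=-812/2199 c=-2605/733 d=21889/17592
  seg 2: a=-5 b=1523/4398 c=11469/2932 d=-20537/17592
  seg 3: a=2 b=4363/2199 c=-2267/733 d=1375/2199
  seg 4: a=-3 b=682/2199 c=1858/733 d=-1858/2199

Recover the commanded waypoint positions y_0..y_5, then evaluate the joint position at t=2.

y_0=-2 y_1=0 y_2=-5 y_3=2 y_4=-3 y_5=-1
S(2) = -15709/5864

y_0 = S_0(0) = a_0 = -2
y_1 = S_1(0) = a_1 = 0
y_2 = S_2(0) = a_2 = -5
y_3 = S_3(0) = a_3 = 2
y_4 = S_4(0) = a_4 = -3
y_5 = S_4(1) = -1
t_q=2 is in segment 1 (τ=1); S_1(τ)=-15709/5864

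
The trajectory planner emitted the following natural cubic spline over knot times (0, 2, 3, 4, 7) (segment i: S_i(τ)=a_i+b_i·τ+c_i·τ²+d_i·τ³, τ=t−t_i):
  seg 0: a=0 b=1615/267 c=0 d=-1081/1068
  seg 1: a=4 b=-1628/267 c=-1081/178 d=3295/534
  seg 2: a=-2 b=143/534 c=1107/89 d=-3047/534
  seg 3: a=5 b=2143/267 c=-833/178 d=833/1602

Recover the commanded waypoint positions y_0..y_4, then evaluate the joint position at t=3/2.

y_0 = S_0(0) = a_0 = 0
y_1 = S_1(0) = a_1 = 4
y_2 = S_2(0) = a_2 = -2
y_3 = S_3(0) = a_3 = 5
y_4 = S_3(3) = 1
t_q=3/2 is in segment 0 (τ=3/2); S_0(τ)=16111/2848

y_0=0 y_1=4 y_2=-2 y_3=5 y_4=1
S(3/2) = 16111/2848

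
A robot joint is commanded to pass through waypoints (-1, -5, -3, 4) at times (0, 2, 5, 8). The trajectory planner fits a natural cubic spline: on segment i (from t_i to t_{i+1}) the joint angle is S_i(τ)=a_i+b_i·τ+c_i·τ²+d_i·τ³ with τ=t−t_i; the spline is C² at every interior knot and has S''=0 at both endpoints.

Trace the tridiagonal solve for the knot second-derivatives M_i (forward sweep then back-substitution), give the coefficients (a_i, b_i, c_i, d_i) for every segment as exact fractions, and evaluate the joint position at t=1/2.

  seg 0: a=-1 b=-92/37 c=0 d=9/74
  seg 1: a=-5 b=-38/37 c=27/37 d=-55/999
  seg 2: a=-3 b=69/37 c=26/111 d=-26/999
S(1/2) = -1319/592

Δ: Δ0=-2, Δ1=2/3, Δ2=7/3
row 1: diag=10, rhs=16; c'=3/10, d'=8/5
row 2: denom=12−3·3/10=111/10; d'=(10−3·8/5)/(111/10)=52/111
back: M2=52/111
back: M1=8/5−3/10·52/111=54/37
M: M0=0, M1=54/37, M2=52/111, M3=0
seg 0: a=-1, c=M0/2=0, d=(M1−M0)/(6·2)=9/74, b=Δ0−h0·(2M0+M1)/6=-92/37
seg 1: a=-5, c=M1/2=27/37, d=(M2−M1)/(6·3)=-55/999, b=Δ1−h1·(2M1+M2)/6=-38/37
seg 2: a=-3, c=M2/2=26/111, d=(M3−M2)/(6·3)=-26/999, b=Δ2−h2·(2M2+M3)/6=69/37
t_q=1/2 → seg 0, τ=1/2; S=-1+-92/37·τ+0·τ²+9/74·τ³=-1319/592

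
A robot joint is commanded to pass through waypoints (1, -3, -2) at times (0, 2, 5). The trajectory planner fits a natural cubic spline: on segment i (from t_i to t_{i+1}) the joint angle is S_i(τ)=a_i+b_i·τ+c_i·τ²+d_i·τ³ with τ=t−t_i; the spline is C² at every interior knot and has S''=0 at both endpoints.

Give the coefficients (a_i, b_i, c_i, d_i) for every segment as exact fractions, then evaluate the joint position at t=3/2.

Δ: Δ0=-2, Δ1=1/3
row 1: diag=10, rhs=14; c'=3/10, d'=7/5
back: M1=7/5
M: M0=0, M1=7/5, M2=0
seg 0: a=1, c=M0/2=0, d=(M1−M0)/(6·2)=7/60, b=Δ0−h0·(2M0+M1)/6=-37/15
seg 1: a=-3, c=M1/2=7/10, d=(M2−M1)/(6·3)=-7/90, b=Δ1−h1·(2M1+M2)/6=-16/15
t_q=3/2 → seg 0, τ=3/2; S=1+-37/15·τ+0·τ²+7/60·τ³=-369/160

  seg 0: a=1 b=-37/15 c=0 d=7/60
  seg 1: a=-3 b=-16/15 c=7/10 d=-7/90
S(3/2) = -369/160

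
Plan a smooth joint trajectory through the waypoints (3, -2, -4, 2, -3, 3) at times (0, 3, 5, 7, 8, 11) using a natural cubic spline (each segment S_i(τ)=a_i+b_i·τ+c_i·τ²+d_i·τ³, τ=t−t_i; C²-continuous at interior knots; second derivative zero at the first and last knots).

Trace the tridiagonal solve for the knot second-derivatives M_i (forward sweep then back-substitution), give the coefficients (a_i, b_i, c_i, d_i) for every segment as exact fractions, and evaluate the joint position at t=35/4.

  seg 0: a=3 b=-344/271 c=0 d=-323/7317
  seg 1: a=-2 b=-667/271 c=-323/813 d=917/1626
  seg 2: a=-4 b=2209/813 c=2428/813 d=-771/542
  seg 3: a=2 b=-1957/813 c=-4511/813 d=801/271
  seg 4: a=-3 b=-3770/813 c=2698/813 d=-2698/7317
S(35/4) = -41337/8672

Δ: Δ0=-5/3, Δ1=-1, Δ2=3, Δ3=-5, Δ4=2
row 1: diag=10, rhs=4; c'=1/5, d'=2/5
row 2: denom=8−2·1/5=38/5; d'=(24−2·2/5)/(38/5)=58/19
row 3: denom=6−2·5/19=104/19; d'=(-48−2·58/19)/(104/19)=-257/26
row 4: denom=8−1·19/104=813/104; d'=(42−1·-257/26)/(813/104)=5396/813
back: M4=5396/813
back: M3=-257/26−19/104·5396/813=-9022/813
back: M2=58/19−5/19·-9022/813=4856/813
back: M1=2/5−1/5·4856/813=-646/813
M: M0=0, M1=-646/813, M2=4856/813, M3=-9022/813, M4=5396/813, M5=0
seg 0: a=3, c=M0/2=0, d=(M1−M0)/(6·3)=-323/7317, b=Δ0−h0·(2M0+M1)/6=-344/271
seg 1: a=-2, c=M1/2=-323/813, d=(M2−M1)/(6·2)=917/1626, b=Δ1−h1·(2M1+M2)/6=-667/271
seg 2: a=-4, c=M2/2=2428/813, d=(M3−M2)/(6·2)=-771/542, b=Δ2−h2·(2M2+M3)/6=2209/813
seg 3: a=2, c=M3/2=-4511/813, d=(M4−M3)/(6·1)=801/271, b=Δ3−h3·(2M3+M4)/6=-1957/813
seg 4: a=-3, c=M4/2=2698/813, d=(M5−M4)/(6·3)=-2698/7317, b=Δ4−h4·(2M4+M5)/6=-3770/813
t_q=35/4 → seg 4, τ=3/4; S=-3+-3770/813·τ+2698/813·τ²+-2698/7317·τ³=-41337/8672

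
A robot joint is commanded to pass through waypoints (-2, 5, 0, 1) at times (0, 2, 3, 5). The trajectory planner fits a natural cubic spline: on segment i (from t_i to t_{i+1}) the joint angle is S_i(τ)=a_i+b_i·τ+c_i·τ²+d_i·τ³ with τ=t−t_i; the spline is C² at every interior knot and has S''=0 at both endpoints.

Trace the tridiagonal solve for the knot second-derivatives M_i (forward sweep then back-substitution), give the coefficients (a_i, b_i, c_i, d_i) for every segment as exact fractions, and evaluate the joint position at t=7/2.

  seg 0: a=-2 b=471/70 c=0 d=-113/140
  seg 1: a=5 b=-207/70 c=-339/70 d=14/5
  seg 2: a=0 b=-297/70 c=249/70 d=-83/140
S(7/2) = -209/160

Δ: Δ0=7/2, Δ1=-5, Δ2=1/2
row 1: diag=6, rhs=-51; c'=1/6, d'=-17/2
row 2: denom=6−1·1/6=35/6; d'=(33−1·-17/2)/(35/6)=249/35
back: M2=249/35
back: M1=-17/2−1/6·249/35=-339/35
M: M0=0, M1=-339/35, M2=249/35, M3=0
seg 0: a=-2, c=M0/2=0, d=(M1−M0)/(6·2)=-113/140, b=Δ0−h0·(2M0+M1)/6=471/70
seg 1: a=5, c=M1/2=-339/70, d=(M2−M1)/(6·1)=14/5, b=Δ1−h1·(2M1+M2)/6=-207/70
seg 2: a=0, c=M2/2=249/70, d=(M3−M2)/(6·2)=-83/140, b=Δ2−h2·(2M2+M3)/6=-297/70
t_q=7/2 → seg 2, τ=1/2; S=0+-297/70·τ+249/70·τ²+-83/140·τ³=-209/160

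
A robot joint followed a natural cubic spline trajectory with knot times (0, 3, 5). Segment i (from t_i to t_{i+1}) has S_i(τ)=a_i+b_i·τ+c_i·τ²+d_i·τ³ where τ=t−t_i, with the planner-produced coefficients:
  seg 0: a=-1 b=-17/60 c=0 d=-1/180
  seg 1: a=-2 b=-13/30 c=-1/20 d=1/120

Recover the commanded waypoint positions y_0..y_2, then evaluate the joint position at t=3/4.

y_0=-1 y_1=-2 y_2=-3
S(3/4) = -311/256

y_0 = S_0(0) = a_0 = -1
y_1 = S_1(0) = a_1 = -2
y_2 = S_1(2) = -3
t_q=3/4 is in segment 0 (τ=3/4); S_0(τ)=-311/256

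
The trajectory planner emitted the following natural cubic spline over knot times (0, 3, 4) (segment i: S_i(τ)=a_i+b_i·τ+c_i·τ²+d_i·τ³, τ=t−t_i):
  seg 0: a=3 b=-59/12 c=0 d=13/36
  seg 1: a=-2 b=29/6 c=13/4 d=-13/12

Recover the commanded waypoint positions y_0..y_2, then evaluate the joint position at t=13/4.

y_0 = S_0(0) = a_0 = 3
y_1 = S_1(0) = a_1 = -2
y_2 = S_1(1) = 5
t_q=13/4 is in segment 1 (τ=1/4); S_1(τ)=-155/256

y_0=3 y_1=-2 y_2=5
S(13/4) = -155/256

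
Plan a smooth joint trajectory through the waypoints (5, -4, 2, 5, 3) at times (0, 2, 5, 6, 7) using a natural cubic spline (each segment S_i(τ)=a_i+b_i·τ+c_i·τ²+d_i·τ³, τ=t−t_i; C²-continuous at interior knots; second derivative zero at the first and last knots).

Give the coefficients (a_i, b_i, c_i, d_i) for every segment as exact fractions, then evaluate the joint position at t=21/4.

Δ: Δ0=-9/2, Δ1=2, Δ2=3, Δ3=-2
row 1: diag=10, rhs=39; c'=3/10, d'=39/10
row 2: denom=8−3·3/10=71/10; d'=(6−3·39/10)/(71/10)=-57/71
row 3: denom=4−1·10/71=274/71; d'=(-30−1·-57/71)/(274/71)=-2073/274
back: M3=-2073/274
back: M2=-57/71−10/71·-2073/274=36/137
back: M1=39/10−3/10·36/137=1047/274
M: M0=0, M1=1047/274, M2=36/137, M3=-2073/274, M4=0
seg 0: a=5, c=M0/2=0, d=(M1−M0)/(6·2)=349/1096, b=Δ0−h0·(2M0+M1)/6=-791/137
seg 1: a=-4, c=M1/2=1047/548, d=(M2−M1)/(6·3)=-325/1644, b=Δ1−h1·(2M1+M2)/6=-535/274
seg 2: a=2, c=M2/2=18/137, d=(M3−M2)/(6·1)=-715/548, b=Δ2−h2·(2M2+M3)/6=2287/548
seg 3: a=5, c=M3/2=-2073/548, d=(M4−M3)/(6·1)=691/548, b=Δ3−h3·(2M3+M4)/6=143/274
t_q=21/4 → seg 2, τ=1/4; S=2+2287/548·τ+18/137·τ²+-715/548·τ³=106309/35072

  seg 0: a=5 b=-791/137 c=0 d=349/1096
  seg 1: a=-4 b=-535/274 c=1047/548 d=-325/1644
  seg 2: a=2 b=2287/548 c=18/137 d=-715/548
  seg 3: a=5 b=143/274 c=-2073/548 d=691/548
S(21/4) = 106309/35072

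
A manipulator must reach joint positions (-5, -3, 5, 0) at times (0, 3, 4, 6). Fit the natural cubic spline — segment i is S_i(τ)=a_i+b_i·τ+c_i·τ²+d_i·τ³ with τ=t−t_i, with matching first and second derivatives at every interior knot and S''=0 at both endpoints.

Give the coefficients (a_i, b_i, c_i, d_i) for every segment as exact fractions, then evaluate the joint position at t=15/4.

  seg 0: a=-5 b=-793/282 c=0 d=109/282
  seg 1: a=-3 b=1075/141 c=327/94 d=-875/282
  seg 2: a=5 b=1487/282 c=-274/47 d=137/141
S(15/4) = 20249/6016

Δ: Δ0=2/3, Δ1=8, Δ2=-5/2
row 1: diag=8, rhs=44; c'=1/8, d'=11/2
row 2: denom=6−1·1/8=47/8; d'=(-63−1·11/2)/(47/8)=-548/47
back: M2=-548/47
back: M1=11/2−1/8·-548/47=327/47
M: M0=0, M1=327/47, M2=-548/47, M3=0
seg 0: a=-5, c=M0/2=0, d=(M1−M0)/(6·3)=109/282, b=Δ0−h0·(2M0+M1)/6=-793/282
seg 1: a=-3, c=M1/2=327/94, d=(M2−M1)/(6·1)=-875/282, b=Δ1−h1·(2M1+M2)/6=1075/141
seg 2: a=5, c=M2/2=-274/47, d=(M3−M2)/(6·2)=137/141, b=Δ2−h2·(2M2+M3)/6=1487/282
t_q=15/4 → seg 1, τ=3/4; S=-3+1075/141·τ+327/94·τ²+-875/282·τ³=20249/6016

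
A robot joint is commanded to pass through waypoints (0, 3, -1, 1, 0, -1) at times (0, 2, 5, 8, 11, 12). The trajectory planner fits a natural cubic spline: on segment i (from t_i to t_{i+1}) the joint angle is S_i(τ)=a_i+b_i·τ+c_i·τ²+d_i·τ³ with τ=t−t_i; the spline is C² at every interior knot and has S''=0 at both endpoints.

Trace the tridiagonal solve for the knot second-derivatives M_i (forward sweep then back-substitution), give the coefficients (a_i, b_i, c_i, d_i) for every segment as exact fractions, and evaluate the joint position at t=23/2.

  seg 0: a=0 b=4459/1986 c=0 d=-185/993
  seg 1: a=3 b=19/1986 c=-370/331 d=1331/5958
  seg 2: a=-1 b=-661/993 c=591/662 d=-99/662
  seg 3: a=1 b=1297/1986 c=-150/331 d=247/5958
  seg 4: a=0 b=-940/993 c=-53/662 d=53/1986
S(23/2) = -2595/5296

Δ: Δ0=3/2, Δ1=-4/3, Δ2=2/3, Δ3=-1/3, Δ4=-1
row 1: diag=10, rhs=-17; c'=3/10, d'=-17/10
row 2: denom=12−3·3/10=111/10; d'=(12−3·-17/10)/(111/10)=57/37
row 3: denom=12−3·10/37=414/37; d'=(-6−3·57/37)/(414/37)=-131/138
row 4: denom=8−3·37/138=331/46; d'=(-4−3·-131/138)/(331/46)=-53/331
back: M4=-53/331
back: M3=-131/138−37/138·-53/331=-300/331
back: M2=57/37−10/37·-300/331=591/331
back: M1=-17/10−3/10·591/331=-740/331
M: M0=0, M1=-740/331, M2=591/331, M3=-300/331, M4=-53/331, M5=0
seg 0: a=0, c=M0/2=0, d=(M1−M0)/(6·2)=-185/993, b=Δ0−h0·(2M0+M1)/6=4459/1986
seg 1: a=3, c=M1/2=-370/331, d=(M2−M1)/(6·3)=1331/5958, b=Δ1−h1·(2M1+M2)/6=19/1986
seg 2: a=-1, c=M2/2=591/662, d=(M3−M2)/(6·3)=-99/662, b=Δ2−h2·(2M2+M3)/6=-661/993
seg 3: a=1, c=M3/2=-150/331, d=(M4−M3)/(6·3)=247/5958, b=Δ3−h3·(2M3+M4)/6=1297/1986
seg 4: a=0, c=M4/2=-53/662, d=(M5−M4)/(6·1)=53/1986, b=Δ4−h4·(2M4+M5)/6=-940/993
t_q=23/2 → seg 4, τ=1/2; S=0+-940/993·τ+-53/662·τ²+53/1986·τ³=-2595/5296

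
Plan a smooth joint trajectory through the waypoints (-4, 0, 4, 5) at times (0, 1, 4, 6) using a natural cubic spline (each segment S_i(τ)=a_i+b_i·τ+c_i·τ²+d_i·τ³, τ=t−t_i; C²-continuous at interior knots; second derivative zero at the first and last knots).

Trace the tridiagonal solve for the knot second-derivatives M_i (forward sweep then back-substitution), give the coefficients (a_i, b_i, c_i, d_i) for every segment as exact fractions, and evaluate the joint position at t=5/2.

Δ: Δ0=4, Δ1=4/3, Δ2=1/2
row 1: diag=8, rhs=-16; c'=3/8, d'=-2
row 2: denom=10−3·3/8=71/8; d'=(-5−3·-2)/(71/8)=8/71
back: M2=8/71
back: M1=-2−3/8·8/71=-145/71
M: M0=0, M1=-145/71, M2=8/71, M3=0
seg 0: a=-4, c=M0/2=0, d=(M1−M0)/(6·1)=-145/426, b=Δ0−h0·(2M0+M1)/6=1849/426
seg 1: a=0, c=M1/2=-145/142, d=(M2−M1)/(6·3)=17/142, b=Δ1−h1·(2M1+M2)/6=707/213
seg 2: a=4, c=M2/2=4/71, d=(M3−M2)/(6·2)=-2/213, b=Δ2−h2·(2M2+M3)/6=181/426
t_q=5/2 → seg 1, τ=3/2; S=0+707/213·τ+-145/142·τ²+17/142·τ³=3505/1136

  seg 0: a=-4 b=1849/426 c=0 d=-145/426
  seg 1: a=0 b=707/213 c=-145/142 d=17/142
  seg 2: a=4 b=181/426 c=4/71 d=-2/213
S(5/2) = 3505/1136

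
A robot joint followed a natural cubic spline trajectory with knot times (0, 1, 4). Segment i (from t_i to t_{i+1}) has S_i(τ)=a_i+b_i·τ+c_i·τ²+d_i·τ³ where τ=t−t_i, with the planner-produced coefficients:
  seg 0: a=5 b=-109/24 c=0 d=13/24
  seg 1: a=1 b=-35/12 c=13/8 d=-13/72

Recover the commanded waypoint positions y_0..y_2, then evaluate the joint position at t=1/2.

y_0 = S_0(0) = a_0 = 5
y_1 = S_1(0) = a_1 = 1
y_2 = S_1(3) = 2
t_q=1/2 is in segment 0 (τ=1/2); S_0(τ)=179/64

y_0=5 y_1=1 y_2=2
S(1/2) = 179/64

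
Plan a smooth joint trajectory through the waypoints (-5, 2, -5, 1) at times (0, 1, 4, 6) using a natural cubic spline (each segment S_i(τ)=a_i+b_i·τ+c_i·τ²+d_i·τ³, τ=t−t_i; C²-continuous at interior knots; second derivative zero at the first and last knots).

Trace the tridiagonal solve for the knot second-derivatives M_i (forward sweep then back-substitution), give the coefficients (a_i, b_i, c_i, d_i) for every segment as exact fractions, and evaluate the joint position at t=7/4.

Δ: Δ0=7, Δ1=-7/3, Δ2=3
row 1: diag=8, rhs=-56; c'=3/8, d'=-7
row 2: denom=10−3·3/8=71/8; d'=(32−3·-7)/(71/8)=424/71
back: M2=424/71
back: M1=-7−3/8·424/71=-656/71
M: M0=0, M1=-656/71, M2=424/71, M3=0
seg 0: a=-5, c=M0/2=0, d=(M1−M0)/(6·1)=-328/213, b=Δ0−h0·(2M0+M1)/6=1819/213
seg 1: a=2, c=M1/2=-328/71, d=(M2−M1)/(6·3)=60/71, b=Δ1−h1·(2M1+M2)/6=835/213
seg 2: a=-5, c=M2/2=212/71, d=(M3−M2)/(6·2)=-106/213, b=Δ2−h2·(2M2+M3)/6=-209/213
t_q=7/4 → seg 1, τ=3/4; S=2+835/213·τ+-328/71·τ²+60/71·τ³=3065/1136

  seg 0: a=-5 b=1819/213 c=0 d=-328/213
  seg 1: a=2 b=835/213 c=-328/71 d=60/71
  seg 2: a=-5 b=-209/213 c=212/71 d=-106/213
S(7/4) = 3065/1136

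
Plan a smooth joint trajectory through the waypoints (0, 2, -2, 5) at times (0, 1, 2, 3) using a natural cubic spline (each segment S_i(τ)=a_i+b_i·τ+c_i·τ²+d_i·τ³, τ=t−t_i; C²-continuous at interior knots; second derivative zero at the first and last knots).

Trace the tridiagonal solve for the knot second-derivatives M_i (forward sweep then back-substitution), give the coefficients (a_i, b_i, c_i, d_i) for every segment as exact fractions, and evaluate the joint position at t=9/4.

Δ: Δ0=2, Δ1=-4, Δ2=7
row 1: diag=4, rhs=-36; c'=1/4, d'=-9
row 2: denom=4−1·1/4=15/4; d'=(66−1·-9)/(15/4)=20
back: M2=20
back: M1=-9−1/4·20=-14
M: M0=0, M1=-14, M2=20, M3=0
seg 0: a=0, c=M0/2=0, d=(M1−M0)/(6·1)=-7/3, b=Δ0−h0·(2M0+M1)/6=13/3
seg 1: a=2, c=M1/2=-7, d=(M2−M1)/(6·1)=17/3, b=Δ1−h1·(2M1+M2)/6=-8/3
seg 2: a=-2, c=M2/2=10, d=(M3−M2)/(6·1)=-10/3, b=Δ2−h2·(2M2+M3)/6=1/3
t_q=9/4 → seg 2, τ=1/4; S=-2+1/3·τ+10·τ²+-10/3·τ³=-43/32

  seg 0: a=0 b=13/3 c=0 d=-7/3
  seg 1: a=2 b=-8/3 c=-7 d=17/3
  seg 2: a=-2 b=1/3 c=10 d=-10/3
S(9/4) = -43/32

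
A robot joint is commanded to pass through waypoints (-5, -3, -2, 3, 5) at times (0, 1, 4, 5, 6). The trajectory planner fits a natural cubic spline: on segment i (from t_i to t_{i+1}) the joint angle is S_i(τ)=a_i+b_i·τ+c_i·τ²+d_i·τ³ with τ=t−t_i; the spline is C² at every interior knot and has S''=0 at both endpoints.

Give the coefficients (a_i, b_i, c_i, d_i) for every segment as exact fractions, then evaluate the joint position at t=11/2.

  seg 0: a=-5 b=811/318 c=0 d=-175/318
  seg 1: a=-3 b=143/159 c=-175/106 d=155/318
  seg 2: a=-2 b=1321/318 c=145/53 d=-601/318
  seg 3: a=3 b=629/159 c=-311/106 d=311/318
S(11/2) = 3703/848

Δ: Δ0=2, Δ1=1/3, Δ2=5, Δ3=2
row 1: diag=8, rhs=-10; c'=3/8, d'=-5/4
row 2: denom=8−3·3/8=55/8; d'=(28−3·-5/4)/(55/8)=254/55
row 3: denom=4−1·8/55=212/55; d'=(-18−1·254/55)/(212/55)=-311/53
back: M3=-311/53
back: M2=254/55−8/55·-311/53=290/53
back: M1=-5/4−3/8·290/53=-175/53
M: M0=0, M1=-175/53, M2=290/53, M3=-311/53, M4=0
seg 0: a=-5, c=M0/2=0, d=(M1−M0)/(6·1)=-175/318, b=Δ0−h0·(2M0+M1)/6=811/318
seg 1: a=-3, c=M1/2=-175/106, d=(M2−M1)/(6·3)=155/318, b=Δ1−h1·(2M1+M2)/6=143/159
seg 2: a=-2, c=M2/2=145/53, d=(M3−M2)/(6·1)=-601/318, b=Δ2−h2·(2M2+M3)/6=1321/318
seg 3: a=3, c=M3/2=-311/106, d=(M4−M3)/(6·1)=311/318, b=Δ3−h3·(2M3+M4)/6=629/159
t_q=11/2 → seg 3, τ=1/2; S=3+629/159·τ+-311/106·τ²+311/318·τ³=3703/848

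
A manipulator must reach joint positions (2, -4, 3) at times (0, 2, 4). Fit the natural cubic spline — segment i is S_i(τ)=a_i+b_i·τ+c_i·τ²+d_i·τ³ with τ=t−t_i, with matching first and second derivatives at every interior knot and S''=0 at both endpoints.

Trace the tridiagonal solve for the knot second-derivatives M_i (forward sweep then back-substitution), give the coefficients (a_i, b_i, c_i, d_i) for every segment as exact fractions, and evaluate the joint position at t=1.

Δ: Δ0=-3, Δ1=7/2
row 1: diag=8, rhs=39; c'=1/4, d'=39/8
back: M1=39/8
M: M0=0, M1=39/8, M2=0
seg 0: a=2, c=M0/2=0, d=(M1−M0)/(6·2)=13/32, b=Δ0−h0·(2M0+M1)/6=-37/8
seg 1: a=-4, c=M1/2=39/16, d=(M2−M1)/(6·2)=-13/32, b=Δ1−h1·(2M1+M2)/6=1/4
t_q=1 → seg 0, τ=1; S=2+-37/8·τ+0·τ²+13/32·τ³=-71/32

  seg 0: a=2 b=-37/8 c=0 d=13/32
  seg 1: a=-4 b=1/4 c=39/16 d=-13/32
S(1) = -71/32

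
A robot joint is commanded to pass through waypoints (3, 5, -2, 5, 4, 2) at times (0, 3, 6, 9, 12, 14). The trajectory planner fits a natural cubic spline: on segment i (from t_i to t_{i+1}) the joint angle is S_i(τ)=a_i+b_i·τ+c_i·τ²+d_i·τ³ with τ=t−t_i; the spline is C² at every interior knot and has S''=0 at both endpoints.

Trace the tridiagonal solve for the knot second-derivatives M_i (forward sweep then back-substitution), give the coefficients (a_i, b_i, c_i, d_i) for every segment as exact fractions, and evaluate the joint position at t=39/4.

Δ: Δ0=2/3, Δ1=-7/3, Δ2=7/3, Δ3=-1/3, Δ4=-1
row 1: diag=12, rhs=-18; c'=1/4, d'=-3/2
row 2: denom=12−3·1/4=45/4; d'=(28−3·-3/2)/(45/4)=26/9
row 3: denom=12−3·4/15=56/5; d'=(-16−3·26/9)/(56/5)=-185/84
row 4: denom=10−3·15/56=515/56; d'=(-4−3·-185/84)/(515/56)=146/515
back: M4=146/515
back: M3=-185/84−15/56·146/515=-704/309
back: M2=26/9−4/15·-704/309=5402/1545
back: M1=-3/2−1/4·5402/1545=-3668/1545
M: M0=0, M1=-3668/1545, M2=5402/1545, M3=-704/309, M4=146/515, M5=0
seg 0: a=3, c=M0/2=0, d=(M1−M0)/(6·3)=-1834/13905, b=Δ0−h0·(2M0+M1)/6=2864/1545
seg 1: a=5, c=M1/2=-1834/1545, d=(M2−M1)/(6·3)=907/2781, b=Δ1−h1·(2M1+M2)/6=-2638/1545
seg 2: a=-2, c=M2/2=2701/1545, d=(M3−M2)/(6·3)=-1487/4635, b=Δ2−h2·(2M2+M3)/6=-37/1545
seg 3: a=5, c=M3/2=-352/309, d=(M4−M3)/(6·3)=1979/13905, b=Δ3−h3·(2M3+M4)/6=2786/1545
seg 4: a=4, c=M4/2=73/515, d=(M5−M4)/(6·2)=-73/3090, b=Δ4−h4·(2M4+M5)/6=-1837/1545
t_q=39/4 → seg 3, τ=3/4; S=5+2786/1545·τ+-352/309·τ²+1979/13905·τ³=38047/6592

  seg 0: a=3 b=2864/1545 c=0 d=-1834/13905
  seg 1: a=5 b=-2638/1545 c=-1834/1545 d=907/2781
  seg 2: a=-2 b=-37/1545 c=2701/1545 d=-1487/4635
  seg 3: a=5 b=2786/1545 c=-352/309 d=1979/13905
  seg 4: a=4 b=-1837/1545 c=73/515 d=-73/3090
S(39/4) = 38047/6592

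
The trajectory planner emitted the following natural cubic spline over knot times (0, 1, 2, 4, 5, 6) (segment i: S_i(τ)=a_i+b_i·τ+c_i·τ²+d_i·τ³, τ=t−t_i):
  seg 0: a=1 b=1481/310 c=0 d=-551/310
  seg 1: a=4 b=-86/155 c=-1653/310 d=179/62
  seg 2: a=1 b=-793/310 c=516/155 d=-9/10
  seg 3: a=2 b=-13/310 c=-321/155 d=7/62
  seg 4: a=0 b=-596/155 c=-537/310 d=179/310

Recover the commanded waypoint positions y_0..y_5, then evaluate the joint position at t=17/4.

y_0 = S_0(0) = a_0 = 1
y_1 = S_1(0) = a_1 = 4
y_2 = S_2(0) = a_2 = 1
y_3 = S_3(0) = a_3 = 2
y_4 = S_4(0) = a_4 = 0
y_5 = S_4(1) = -5
t_q=17/4 is in segment 3 (τ=1/4); S_3(τ)=36939/19840

y_0=1 y_1=4 y_2=1 y_3=2 y_4=0 y_5=-5
S(17/4) = 36939/19840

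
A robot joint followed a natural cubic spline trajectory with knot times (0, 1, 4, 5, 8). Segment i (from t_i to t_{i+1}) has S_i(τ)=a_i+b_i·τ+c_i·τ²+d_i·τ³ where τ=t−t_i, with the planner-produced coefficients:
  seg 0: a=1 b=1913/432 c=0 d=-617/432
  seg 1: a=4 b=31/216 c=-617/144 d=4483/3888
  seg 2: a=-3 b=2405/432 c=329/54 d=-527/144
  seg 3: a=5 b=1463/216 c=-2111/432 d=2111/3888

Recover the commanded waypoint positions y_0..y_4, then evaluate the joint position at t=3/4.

y_0 = S_0(0) = a_0 = 1
y_1 = S_1(0) = a_1 = 4
y_2 = S_2(0) = a_2 = -3
y_3 = S_3(0) = a_3 = 5
y_4 = S_3(3) = -4
t_q=3/4 is in segment 0 (τ=3/4); S_0(τ)=34271/9216

y_0=1 y_1=4 y_2=-3 y_3=5 y_4=-4
S(3/4) = 34271/9216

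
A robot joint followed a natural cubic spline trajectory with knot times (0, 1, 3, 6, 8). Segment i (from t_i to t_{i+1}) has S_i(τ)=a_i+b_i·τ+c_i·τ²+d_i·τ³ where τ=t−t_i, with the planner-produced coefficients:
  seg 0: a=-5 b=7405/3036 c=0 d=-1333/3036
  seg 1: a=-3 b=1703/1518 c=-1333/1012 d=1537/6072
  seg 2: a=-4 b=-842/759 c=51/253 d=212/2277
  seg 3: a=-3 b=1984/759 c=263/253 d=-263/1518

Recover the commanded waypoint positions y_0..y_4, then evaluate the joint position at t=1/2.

y_0=-5 y_1=-3 y_2=-4 y_3=-3 y_4=5
S(1/2) = -31051/8096

y_0 = S_0(0) = a_0 = -5
y_1 = S_1(0) = a_1 = -3
y_2 = S_2(0) = a_2 = -4
y_3 = S_3(0) = a_3 = -3
y_4 = S_3(2) = 5
t_q=1/2 is in segment 0 (τ=1/2); S_0(τ)=-31051/8096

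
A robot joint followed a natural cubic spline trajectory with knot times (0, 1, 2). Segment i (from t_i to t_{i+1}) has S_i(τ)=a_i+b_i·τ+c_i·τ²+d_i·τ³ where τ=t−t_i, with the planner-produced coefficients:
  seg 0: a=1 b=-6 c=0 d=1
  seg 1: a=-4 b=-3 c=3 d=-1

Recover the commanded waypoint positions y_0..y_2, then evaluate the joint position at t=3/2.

y_0=1 y_1=-4 y_2=-5
S(3/2) = -39/8

y_0 = S_0(0) = a_0 = 1
y_1 = S_1(0) = a_1 = -4
y_2 = S_1(1) = -5
t_q=3/2 is in segment 1 (τ=1/2); S_1(τ)=-39/8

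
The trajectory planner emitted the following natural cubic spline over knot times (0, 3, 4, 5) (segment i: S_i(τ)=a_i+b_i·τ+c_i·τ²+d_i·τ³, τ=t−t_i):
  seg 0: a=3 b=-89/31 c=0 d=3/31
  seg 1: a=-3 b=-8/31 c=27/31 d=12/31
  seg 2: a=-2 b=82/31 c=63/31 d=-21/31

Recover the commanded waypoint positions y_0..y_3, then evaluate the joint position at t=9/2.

y_0=3 y_1=-3 y_2=-2 y_3=2
S(9/2) = -63/248

y_0 = S_0(0) = a_0 = 3
y_1 = S_1(0) = a_1 = -3
y_2 = S_2(0) = a_2 = -2
y_3 = S_2(1) = 2
t_q=9/2 is in segment 2 (τ=1/2); S_2(τ)=-63/248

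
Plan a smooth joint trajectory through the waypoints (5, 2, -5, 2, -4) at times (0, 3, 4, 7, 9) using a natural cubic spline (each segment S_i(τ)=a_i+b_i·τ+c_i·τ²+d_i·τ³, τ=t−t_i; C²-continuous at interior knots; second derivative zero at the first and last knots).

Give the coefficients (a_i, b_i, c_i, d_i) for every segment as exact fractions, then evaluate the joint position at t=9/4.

Δ: Δ0=-1, Δ1=-7, Δ2=7/3, Δ3=-3
row 1: diag=8, rhs=-36; c'=1/8, d'=-9/2
row 2: denom=8−1·1/8=63/8; d'=(56−1·-9/2)/(63/8)=484/63
row 3: denom=10−3·8/21=62/7; d'=(-32−3·484/63)/(62/7)=-578/93
back: M3=-578/93
back: M2=484/63−8/21·-578/93=2804/279
back: M1=-9/2−1/8·2804/279=-1606/279
M: M0=0, M1=-1606/279, M2=2804/279, M3=-578/93, M4=0
seg 0: a=5, c=M0/2=0, d=(M1−M0)/(6·3)=-803/2511, b=Δ0−h0·(2M0+M1)/6=524/279
seg 1: a=2, c=M1/2=-803/279, d=(M2−M1)/(6·1)=245/93, b=Δ1−h1·(2M1+M2)/6=-1885/279
seg 2: a=-5, c=M2/2=1402/279, d=(M3−M2)/(6·3)=-2269/2511, b=Δ2−h2·(2M2+M3)/6=-1286/279
seg 3: a=2, c=M3/2=-289/93, d=(M4−M3)/(6·2)=289/558, b=Δ3−h3·(2M3+M4)/6=319/279
t_q=9/4 → seg 0, τ=9/4; S=5+524/279·τ+0·τ²+-803/2511·τ³=11077/1984

  seg 0: a=5 b=524/279 c=0 d=-803/2511
  seg 1: a=2 b=-1885/279 c=-803/279 d=245/93
  seg 2: a=-5 b=-1286/279 c=1402/279 d=-2269/2511
  seg 3: a=2 b=319/279 c=-289/93 d=289/558
S(9/4) = 11077/1984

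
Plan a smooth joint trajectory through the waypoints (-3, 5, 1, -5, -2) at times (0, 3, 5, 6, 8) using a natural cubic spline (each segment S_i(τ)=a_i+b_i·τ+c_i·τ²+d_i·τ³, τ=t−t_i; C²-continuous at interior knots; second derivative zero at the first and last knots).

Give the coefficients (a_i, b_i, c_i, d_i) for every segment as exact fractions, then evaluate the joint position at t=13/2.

  seg 0: a=-3 b=3511/978 c=0 d=-301/2934
  seg 1: a=5 b=401/489 c=-301/326 d=-119/489
  seg 2: a=1 b=-2833/489 c=-777/326 d=2129/978
  seg 3: a=-5 b=-3941/978 c=676/163 d=-338/489
S(13/2) = -1977/326

Δ: Δ0=8/3, Δ1=-2, Δ2=-6, Δ3=3/2
row 1: diag=10, rhs=-28; c'=1/5, d'=-14/5
row 2: denom=6−2·1/5=28/5; d'=(-24−2·-14/5)/(28/5)=-23/7
row 3: denom=6−1·5/28=163/28; d'=(45−1·-23/7)/(163/28)=1352/163
back: M3=1352/163
back: M2=-23/7−5/28·1352/163=-777/163
back: M1=-14/5−1/5·-777/163=-301/163
M: M0=0, M1=-301/163, M2=-777/163, M3=1352/163, M4=0
seg 0: a=-3, c=M0/2=0, d=(M1−M0)/(6·3)=-301/2934, b=Δ0−h0·(2M0+M1)/6=3511/978
seg 1: a=5, c=M1/2=-301/326, d=(M2−M1)/(6·2)=-119/489, b=Δ1−h1·(2M1+M2)/6=401/489
seg 2: a=1, c=M2/2=-777/326, d=(M3−M2)/(6·1)=2129/978, b=Δ2−h2·(2M2+M3)/6=-2833/489
seg 3: a=-5, c=M3/2=676/163, d=(M4−M3)/(6·2)=-338/489, b=Δ3−h3·(2M3+M4)/6=-3941/978
t_q=13/2 → seg 3, τ=1/2; S=-5+-3941/978·τ+676/163·τ²+-338/489·τ³=-1977/326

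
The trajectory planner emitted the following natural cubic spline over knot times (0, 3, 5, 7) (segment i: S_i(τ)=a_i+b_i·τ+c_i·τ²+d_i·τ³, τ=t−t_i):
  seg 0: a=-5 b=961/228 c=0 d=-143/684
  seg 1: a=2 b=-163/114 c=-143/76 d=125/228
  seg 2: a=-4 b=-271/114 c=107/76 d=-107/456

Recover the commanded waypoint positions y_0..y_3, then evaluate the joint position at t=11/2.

y_0=-5 y_1=2 y_2=-4 y_3=-5
S(11/2) = -5917/1216

y_0 = S_0(0) = a_0 = -5
y_1 = S_1(0) = a_1 = 2
y_2 = S_2(0) = a_2 = -4
y_3 = S_2(2) = -5
t_q=11/2 is in segment 2 (τ=1/2); S_2(τ)=-5917/1216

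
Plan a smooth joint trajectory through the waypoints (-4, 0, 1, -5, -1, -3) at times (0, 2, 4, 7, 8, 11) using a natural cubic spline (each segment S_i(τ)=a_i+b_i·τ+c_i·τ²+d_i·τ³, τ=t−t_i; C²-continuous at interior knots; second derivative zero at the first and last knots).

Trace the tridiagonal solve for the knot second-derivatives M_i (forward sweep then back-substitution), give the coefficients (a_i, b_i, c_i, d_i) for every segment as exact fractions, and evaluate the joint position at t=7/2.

Δ: Δ0=2, Δ1=1/2, Δ2=-2, Δ3=4, Δ4=-2/3
row 1: diag=8, rhs=-9; c'=1/4, d'=-9/8
row 2: denom=10−2·1/4=19/2; d'=(-15−2·-9/8)/(19/2)=-51/38
row 3: denom=8−3·6/19=134/19; d'=(36−3·-51/38)/(134/19)=1521/268
row 4: denom=8−1·19/134=1053/134; d'=(-28−1·1521/268)/(1053/134)=-9025/2106
back: M4=-9025/2106
back: M3=1521/268−19/134·-9025/2106=6616/1053
back: M2=-51/38−6/19·6616/1053=-2335/702
back: M1=-9/8−1/4·-2335/702=-103/351
M: M0=0, M1=-103/351, M2=-2335/702, M3=6616/1053, M4=-9025/2106, M5=0
seg 0: a=-4, c=M0/2=0, d=(M1−M0)/(6·2)=-103/4212, b=Δ0−h0·(2M0+M1)/6=2209/1053
seg 1: a=0, c=M1/2=-103/702, d=(M2−M1)/(6·2)=-2129/8424, b=Δ1−h1·(2M1+M2)/6=1900/1053
seg 2: a=1, c=M2/2=-2335/1404, d=(M3−M2)/(6·3)=20237/37908, b=Δ2−h2·(2M2+M3)/6=-3823/2106
seg 3: a=-5, c=M3/2=3308/1053, d=(M4−M3)/(6·1)=-2473/1404, b=Δ3−h3·(2M3+M4)/6=11035/4212
seg 4: a=-1, c=M4/2=-9025/4212, d=(M5−M4)/(6·3)=9025/37908, b=Δ4−h4·(2M4+M5)/6=7621/2106
t_q=7/2 → seg 1, τ=3/2; S=0+1900/1053·τ+-103/702·τ²+-2129/8424·τ³=34223/22464

  seg 0: a=-4 b=2209/1053 c=0 d=-103/4212
  seg 1: a=0 b=1900/1053 c=-103/702 d=-2129/8424
  seg 2: a=1 b=-3823/2106 c=-2335/1404 d=20237/37908
  seg 3: a=-5 b=11035/4212 c=3308/1053 d=-2473/1404
  seg 4: a=-1 b=7621/2106 c=-9025/4212 d=9025/37908
S(7/2) = 34223/22464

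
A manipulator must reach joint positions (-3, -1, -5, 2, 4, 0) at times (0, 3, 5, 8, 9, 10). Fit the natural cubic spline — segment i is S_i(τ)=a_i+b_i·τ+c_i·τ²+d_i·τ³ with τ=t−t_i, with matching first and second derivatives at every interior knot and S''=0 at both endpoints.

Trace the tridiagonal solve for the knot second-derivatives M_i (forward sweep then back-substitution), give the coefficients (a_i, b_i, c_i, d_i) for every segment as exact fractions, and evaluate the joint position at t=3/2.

Δ: Δ0=2/3, Δ1=-2, Δ2=7/3, Δ3=2, Δ4=-4
row 1: diag=10, rhs=-16; c'=1/5, d'=-8/5
row 2: denom=10−2·1/5=48/5; d'=(26−2·-8/5)/(48/5)=73/24
row 3: denom=8−3·5/16=113/16; d'=(-2−3·73/24)/(113/16)=-178/113
row 4: denom=4−1·16/113=436/113; d'=(-36−1·-178/113)/(436/113)=-1945/218
back: M4=-1945/218
back: M3=-178/113−16/113·-1945/218=-34/109
back: M2=73/24−5/16·-34/109=2053/654
back: M1=-8/5−1/5·2053/654=-1457/654
M: M0=0, M1=-1457/654, M2=2053/654, M3=-34/109, M4=-1945/218, M5=0
seg 0: a=-3, c=M0/2=0, d=(M1−M0)/(6·3)=-1457/11772, b=Δ0−h0·(2M0+M1)/6=2329/1308
seg 1: a=-1, c=M1/2=-1457/1308, d=(M2−M1)/(6·2)=195/436, b=Δ1−h1·(2M1+M2)/6=-1021/654
seg 2: a=-5, c=M2/2=2053/1308, d=(M3−M2)/(6·3)=-2257/11772, b=Δ2−h2·(2M2+M3)/6=-425/654
seg 3: a=2, c=M3/2=-17/109, d=(M4−M3)/(6·1)=-1877/1308, b=Δ3−h3·(2M3+M4)/6=4697/1308
seg 4: a=4, c=M4/2=-1945/436, d=(M5−M4)/(6·1)=1945/1308, b=Δ4−h4·(2M4+M5)/6=-671/654
t_q=3/2 → seg 0, τ=3/2; S=-3+2329/1308·τ+0·τ²+-1457/11772·τ³=-2605/3488

  seg 0: a=-3 b=2329/1308 c=0 d=-1457/11772
  seg 1: a=-1 b=-1021/654 c=-1457/1308 d=195/436
  seg 2: a=-5 b=-425/654 c=2053/1308 d=-2257/11772
  seg 3: a=2 b=4697/1308 c=-17/109 d=-1877/1308
  seg 4: a=4 b=-671/654 c=-1945/436 d=1945/1308
S(3/2) = -2605/3488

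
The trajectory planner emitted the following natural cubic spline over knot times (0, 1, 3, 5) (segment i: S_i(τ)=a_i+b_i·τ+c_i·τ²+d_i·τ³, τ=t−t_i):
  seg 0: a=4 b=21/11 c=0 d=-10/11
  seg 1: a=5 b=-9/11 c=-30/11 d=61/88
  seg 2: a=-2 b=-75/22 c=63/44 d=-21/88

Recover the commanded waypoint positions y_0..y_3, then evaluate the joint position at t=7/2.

y_0 = S_0(0) = a_0 = 4
y_1 = S_1(0) = a_1 = 5
y_2 = S_2(0) = a_2 = -2
y_3 = S_2(2) = -5
t_q=7/2 is in segment 2 (τ=1/2); S_2(τ)=-2377/704

y_0=4 y_1=5 y_2=-2 y_3=-5
S(7/2) = -2377/704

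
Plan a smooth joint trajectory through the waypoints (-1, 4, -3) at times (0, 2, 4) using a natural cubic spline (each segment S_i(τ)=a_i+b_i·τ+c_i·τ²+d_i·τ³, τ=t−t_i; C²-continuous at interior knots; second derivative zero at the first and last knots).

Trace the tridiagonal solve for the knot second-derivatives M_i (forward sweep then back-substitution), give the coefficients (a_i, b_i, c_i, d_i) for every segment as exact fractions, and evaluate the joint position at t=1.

  seg 0: a=-1 b=4 c=0 d=-3/8
  seg 1: a=4 b=-1/2 c=-9/4 d=3/8
S(1) = 21/8

Δ: Δ0=5/2, Δ1=-7/2
row 1: diag=8, rhs=-36; c'=1/4, d'=-9/2
back: M1=-9/2
M: M0=0, M1=-9/2, M2=0
seg 0: a=-1, c=M0/2=0, d=(M1−M0)/(6·2)=-3/8, b=Δ0−h0·(2M0+M1)/6=4
seg 1: a=4, c=M1/2=-9/4, d=(M2−M1)/(6·2)=3/8, b=Δ1−h1·(2M1+M2)/6=-1/2
t_q=1 → seg 0, τ=1; S=-1+4·τ+0·τ²+-3/8·τ³=21/8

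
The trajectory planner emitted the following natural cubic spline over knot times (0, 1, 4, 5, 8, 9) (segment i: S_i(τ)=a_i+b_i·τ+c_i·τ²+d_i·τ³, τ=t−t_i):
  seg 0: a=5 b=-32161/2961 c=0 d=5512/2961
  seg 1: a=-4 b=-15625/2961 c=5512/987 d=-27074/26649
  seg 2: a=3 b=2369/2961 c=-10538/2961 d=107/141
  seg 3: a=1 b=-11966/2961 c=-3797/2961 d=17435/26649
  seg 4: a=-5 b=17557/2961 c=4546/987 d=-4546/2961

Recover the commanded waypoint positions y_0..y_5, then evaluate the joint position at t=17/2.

y_0 = S_0(0) = a_0 = 5
y_1 = S_1(0) = a_1 = -4
y_2 = S_2(0) = a_2 = 3
y_3 = S_3(0) = a_3 = 1
y_4 = S_4(0) = a_4 = -5
y_5 = S_4(1) = 4
t_q=17/2 is in segment 4 (τ=1/2); S_4(τ)=-4247/3948

y_0=5 y_1=-4 y_2=3 y_3=1 y_4=-5 y_5=4
S(17/2) = -4247/3948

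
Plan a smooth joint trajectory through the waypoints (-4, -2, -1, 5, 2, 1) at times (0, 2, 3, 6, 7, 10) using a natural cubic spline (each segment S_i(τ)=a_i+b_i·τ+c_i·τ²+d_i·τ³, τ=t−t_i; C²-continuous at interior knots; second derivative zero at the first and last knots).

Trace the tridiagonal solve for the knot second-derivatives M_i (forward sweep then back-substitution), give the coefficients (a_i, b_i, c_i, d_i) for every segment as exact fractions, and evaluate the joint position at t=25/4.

  seg 0: a=-4 b=2911/2529 c=0 d=-191/5058
  seg 1: a=-2 b=1765/2529 c=-191/843 d=1337/2529
  seg 2: a=-1 b=4630/2529 c=382/281 d=-9886/22761
  seg 3: a=5 b=-4400/2529 c=-6448/2529 d=1087/843
  seg 4: a=2 b=-7513/2529 c=3335/2529 d=-3335/22761
S(25/4) = 238783/53952

Δ: Δ0=1, Δ1=1, Δ2=2, Δ3=-3, Δ4=-1/3
row 1: diag=6, rhs=0; c'=1/6, d'=0
row 2: denom=8−1·1/6=47/6; d'=(6−1·0)/(47/6)=36/47
row 3: denom=8−3·18/47=322/47; d'=(-30−3·36/47)/(322/47)=-33/7
row 4: denom=8−1·47/322=2529/322; d'=(16−1·-33/7)/(2529/322)=6670/2529
back: M4=6670/2529
back: M3=-33/7−47/322·6670/2529=-12896/2529
back: M2=36/47−18/47·-12896/2529=764/281
back: M1=0−1/6·764/281=-382/843
M: M0=0, M1=-382/843, M2=764/281, M3=-12896/2529, M4=6670/2529, M5=0
seg 0: a=-4, c=M0/2=0, d=(M1−M0)/(6·2)=-191/5058, b=Δ0−h0·(2M0+M1)/6=2911/2529
seg 1: a=-2, c=M1/2=-191/843, d=(M2−M1)/(6·1)=1337/2529, b=Δ1−h1·(2M1+M2)/6=1765/2529
seg 2: a=-1, c=M2/2=382/281, d=(M3−M2)/(6·3)=-9886/22761, b=Δ2−h2·(2M2+M3)/6=4630/2529
seg 3: a=5, c=M3/2=-6448/2529, d=(M4−M3)/(6·1)=1087/843, b=Δ3−h3·(2M3+M4)/6=-4400/2529
seg 4: a=2, c=M4/2=3335/2529, d=(M5−M4)/(6·3)=-3335/22761, b=Δ4−h4·(2M4+M5)/6=-7513/2529
t_q=25/4 → seg 3, τ=1/4; S=5+-4400/2529·τ+-6448/2529·τ²+1087/843·τ³=238783/53952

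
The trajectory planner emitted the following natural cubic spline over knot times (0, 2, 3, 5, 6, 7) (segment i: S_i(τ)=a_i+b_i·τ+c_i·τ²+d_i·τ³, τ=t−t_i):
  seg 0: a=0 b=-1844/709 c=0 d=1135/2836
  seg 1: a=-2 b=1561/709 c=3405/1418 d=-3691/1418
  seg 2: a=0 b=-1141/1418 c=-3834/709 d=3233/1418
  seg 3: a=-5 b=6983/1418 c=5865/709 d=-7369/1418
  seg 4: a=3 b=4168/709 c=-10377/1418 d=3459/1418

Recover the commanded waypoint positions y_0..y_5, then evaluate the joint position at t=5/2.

y_0=0 y_1=-2 y_2=0 y_3=-5 y_4=3 y_5=4
S(5/2) = -7081/11344

y_0 = S_0(0) = a_0 = 0
y_1 = S_1(0) = a_1 = -2
y_2 = S_2(0) = a_2 = 0
y_3 = S_3(0) = a_3 = -5
y_4 = S_4(0) = a_4 = 3
y_5 = S_4(1) = 4
t_q=5/2 is in segment 1 (τ=1/2); S_1(τ)=-7081/11344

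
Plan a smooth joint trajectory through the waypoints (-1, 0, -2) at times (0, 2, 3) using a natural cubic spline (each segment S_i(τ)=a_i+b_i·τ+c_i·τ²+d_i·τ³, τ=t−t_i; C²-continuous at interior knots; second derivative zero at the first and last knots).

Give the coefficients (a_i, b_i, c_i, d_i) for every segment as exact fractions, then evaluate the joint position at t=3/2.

Δ: Δ0=1/2, Δ1=-2
row 1: diag=6, rhs=-15; c'=1/6, d'=-5/2
back: M1=-5/2
M: M0=0, M1=-5/2, M2=0
seg 0: a=-1, c=M0/2=0, d=(M1−M0)/(6·2)=-5/24, b=Δ0−h0·(2M0+M1)/6=4/3
seg 1: a=0, c=M1/2=-5/4, d=(M2−M1)/(6·1)=5/12, b=Δ1−h1·(2M1+M2)/6=-7/6
t_q=3/2 → seg 0, τ=3/2; S=-1+4/3·τ+0·τ²+-5/24·τ³=19/64

  seg 0: a=-1 b=4/3 c=0 d=-5/24
  seg 1: a=0 b=-7/6 c=-5/4 d=5/12
S(3/2) = 19/64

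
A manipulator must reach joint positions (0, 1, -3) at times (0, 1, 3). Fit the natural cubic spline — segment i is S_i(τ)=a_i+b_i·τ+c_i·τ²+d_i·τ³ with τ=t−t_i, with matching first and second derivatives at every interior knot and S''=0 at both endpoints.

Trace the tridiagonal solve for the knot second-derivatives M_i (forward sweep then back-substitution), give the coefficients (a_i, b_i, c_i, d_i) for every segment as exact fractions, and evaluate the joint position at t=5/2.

  seg 0: a=0 b=3/2 c=0 d=-1/2
  seg 1: a=1 b=0 c=-3/2 d=1/4
S(5/2) = -49/32

Δ: Δ0=1, Δ1=-2
row 1: diag=6, rhs=-18; c'=1/3, d'=-3
back: M1=-3
M: M0=0, M1=-3, M2=0
seg 0: a=0, c=M0/2=0, d=(M1−M0)/(6·1)=-1/2, b=Δ0−h0·(2M0+M1)/6=3/2
seg 1: a=1, c=M1/2=-3/2, d=(M2−M1)/(6·2)=1/4, b=Δ1−h1·(2M1+M2)/6=0
t_q=5/2 → seg 1, τ=3/2; S=1+0·τ+-3/2·τ²+1/4·τ³=-49/32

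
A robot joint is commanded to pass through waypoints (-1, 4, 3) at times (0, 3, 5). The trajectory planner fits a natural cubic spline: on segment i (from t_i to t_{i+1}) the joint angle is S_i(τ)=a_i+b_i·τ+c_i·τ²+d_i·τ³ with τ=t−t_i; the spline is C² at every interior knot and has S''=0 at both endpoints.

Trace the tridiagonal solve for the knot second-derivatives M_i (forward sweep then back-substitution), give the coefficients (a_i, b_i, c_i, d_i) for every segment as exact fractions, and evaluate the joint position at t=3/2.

Δ: Δ0=5/3, Δ1=-1/2
row 1: diag=10, rhs=-13; c'=1/5, d'=-13/10
back: M1=-13/10
M: M0=0, M1=-13/10, M2=0
seg 0: a=-1, c=M0/2=0, d=(M1−M0)/(6·3)=-13/180, b=Δ0−h0·(2M0+M1)/6=139/60
seg 1: a=4, c=M1/2=-13/20, d=(M2−M1)/(6·2)=13/120, b=Δ1−h1·(2M1+M2)/6=11/30
t_q=3/2 → seg 0, τ=3/2; S=-1+139/60·τ+0·τ²+-13/180·τ³=357/160

  seg 0: a=-1 b=139/60 c=0 d=-13/180
  seg 1: a=4 b=11/30 c=-13/20 d=13/120
S(3/2) = 357/160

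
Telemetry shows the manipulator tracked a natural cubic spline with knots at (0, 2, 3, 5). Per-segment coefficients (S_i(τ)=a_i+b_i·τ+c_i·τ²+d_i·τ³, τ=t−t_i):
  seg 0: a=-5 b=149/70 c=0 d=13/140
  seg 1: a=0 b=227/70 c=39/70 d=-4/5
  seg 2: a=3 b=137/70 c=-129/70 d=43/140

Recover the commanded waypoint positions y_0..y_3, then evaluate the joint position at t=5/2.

y_0 = S_0(0) = a_0 = -5
y_1 = S_1(0) = a_1 = 0
y_2 = S_2(0) = a_2 = 3
y_3 = S_2(2) = 2
t_q=5/2 is in segment 1 (τ=1/2); S_1(τ)=93/56

y_0=-5 y_1=0 y_2=3 y_3=2
S(5/2) = 93/56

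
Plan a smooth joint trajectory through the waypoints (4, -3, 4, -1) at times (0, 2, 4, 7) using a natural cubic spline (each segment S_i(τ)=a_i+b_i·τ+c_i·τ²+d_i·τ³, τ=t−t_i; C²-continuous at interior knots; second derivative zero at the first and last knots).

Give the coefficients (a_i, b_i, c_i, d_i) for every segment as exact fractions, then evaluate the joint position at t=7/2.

  seg 0: a=4 b=-320/57 c=0 d=241/456
  seg 1: a=-3 b=83/114 c=241/76 d=-407/456
  seg 2: a=4 b=154/57 c=-83/38 d=83/342
S(7/2) = 2693/1216

Δ: Δ0=-7/2, Δ1=7/2, Δ2=-5/3
row 1: diag=8, rhs=42; c'=1/4, d'=21/4
row 2: denom=10−2·1/4=19/2; d'=(-31−2·21/4)/(19/2)=-83/19
back: M2=-83/19
back: M1=21/4−1/4·-83/19=241/38
M: M0=0, M1=241/38, M2=-83/19, M3=0
seg 0: a=4, c=M0/2=0, d=(M1−M0)/(6·2)=241/456, b=Δ0−h0·(2M0+M1)/6=-320/57
seg 1: a=-3, c=M1/2=241/76, d=(M2−M1)/(6·2)=-407/456, b=Δ1−h1·(2M1+M2)/6=83/114
seg 2: a=4, c=M2/2=-83/38, d=(M3−M2)/(6·3)=83/342, b=Δ2−h2·(2M2+M3)/6=154/57
t_q=7/2 → seg 1, τ=3/2; S=-3+83/114·τ+241/76·τ²+-407/456·τ³=2693/1216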